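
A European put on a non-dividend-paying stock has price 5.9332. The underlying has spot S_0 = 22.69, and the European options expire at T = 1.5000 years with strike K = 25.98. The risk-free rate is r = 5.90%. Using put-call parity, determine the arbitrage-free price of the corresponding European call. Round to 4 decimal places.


Answer: Call price = 4.8436

Derivation:
Put-call parity: C - P = S_0 * exp(-qT) - K * exp(-rT).
S_0 * exp(-qT) = 22.6900 * 1.00000000 = 22.69000000
K * exp(-rT) = 25.9800 * 0.91530311 = 23.77957482
C = P + S*exp(-qT) - K*exp(-rT)
C = 5.9332 + 22.69000000 - 23.77957482 = 4.8436


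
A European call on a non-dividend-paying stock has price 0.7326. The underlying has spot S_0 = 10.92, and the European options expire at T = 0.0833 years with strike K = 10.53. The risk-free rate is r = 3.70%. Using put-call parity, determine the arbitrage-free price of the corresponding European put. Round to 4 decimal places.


Answer: Put price = 0.3102

Derivation:
Put-call parity: C - P = S_0 * exp(-qT) - K * exp(-rT).
S_0 * exp(-qT) = 10.9200 * 1.00000000 = 10.92000000
K * exp(-rT) = 10.5300 * 0.99692264 = 10.49759545
P = C - S*exp(-qT) + K*exp(-rT)
P = 0.7326 - 10.92000000 + 10.49759545 = 0.3102


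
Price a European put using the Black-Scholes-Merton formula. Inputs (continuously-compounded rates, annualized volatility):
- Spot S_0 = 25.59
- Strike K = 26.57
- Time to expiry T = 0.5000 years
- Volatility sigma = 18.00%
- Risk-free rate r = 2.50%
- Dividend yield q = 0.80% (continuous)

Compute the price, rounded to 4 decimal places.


d1 = (ln(S/K) + (r - q + 0.5*sigma^2) * T) / (sigma * sqrt(T)) = -0.16484317
d2 = d1 - sigma * sqrt(T) = -0.29212239
exp(-rT) = 0.98757780; exp(-qT) = 0.99600799
P = K * exp(-rT) * N(-d2) - S_0 * exp(-qT) * N(-d1)
N(-d1) = 0.56546629; N(-d2) = 0.61490347
P = 26.5700 * 0.98757780 * 0.61490347 - 25.5900 * 0.99600799 * 0.56546629 = 1.7225

Answer: Price = 1.7225


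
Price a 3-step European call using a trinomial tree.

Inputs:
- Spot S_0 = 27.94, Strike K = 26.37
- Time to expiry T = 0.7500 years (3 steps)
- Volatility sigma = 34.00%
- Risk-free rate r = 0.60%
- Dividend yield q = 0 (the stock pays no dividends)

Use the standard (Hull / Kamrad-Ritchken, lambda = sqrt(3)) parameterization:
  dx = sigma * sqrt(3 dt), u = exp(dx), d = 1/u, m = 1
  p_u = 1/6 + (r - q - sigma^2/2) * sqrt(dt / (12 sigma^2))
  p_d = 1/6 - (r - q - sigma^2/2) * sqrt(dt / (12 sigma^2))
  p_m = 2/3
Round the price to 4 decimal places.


dt = T/N = 0.250000; dx = sigma*sqrt(3*dt) = 0.294449
u = exp(dx) = 1.342386; d = 1/u = 0.744942
p_u = 0.144676, p_m = 0.666667, p_d = 0.188657
Discount per step: exp(-r*dt) = 0.998501
Stock lattice S(k, j) with j the centered position index:
  k=0: S(0,+0) = 27.9400
  k=1: S(1,-1) = 20.8137; S(1,+0) = 27.9400; S(1,+1) = 37.5063
  k=2: S(2,-2) = 15.5050; S(2,-1) = 20.8137; S(2,+0) = 27.9400; S(2,+1) = 37.5063; S(2,+2) = 50.3479
  k=3: S(3,-3) = 11.5503; S(3,-2) = 15.5050; S(3,-1) = 20.8137; S(3,+0) = 27.9400; S(3,+1) = 37.5063; S(3,+2) = 50.3479; S(3,+3) = 67.5863
Terminal payoffs V(N, j) = max(S_T - K, 0):
  V(3,-3) = 0.000000; V(3,-2) = 0.000000; V(3,-1) = 0.000000; V(3,+0) = 1.570000; V(3,+1) = 11.136265; V(3,+2) = 23.977886; V(3,+3) = 41.216298
Backward induction: V(k, j) = exp(-r*dt) * [p_u * V(k+1, j+1) + p_m * V(k+1, j) + p_d * V(k+1, j-1)]
  V(2,-2) = exp(-r*dt) * [p_u*0.000000 + p_m*0.000000 + p_d*0.000000] = 0.000000
  V(2,-1) = exp(-r*dt) * [p_u*1.570000 + p_m*0.000000 + p_d*0.000000] = 0.226802
  V(2,+0) = exp(-r*dt) * [p_u*11.136265 + p_m*1.570000 + p_d*0.000000] = 2.653838
  V(2,+1) = exp(-r*dt) * [p_u*23.977886 + p_m*11.136265 + p_d*1.570000] = 11.172631
  V(2,+2) = exp(-r*dt) * [p_u*41.216298 + p_m*23.977886 + p_d*11.136265] = 24.013170
  V(1,-1) = exp(-r*dt) * [p_u*2.653838 + p_m*0.226802 + p_d*0.000000] = 0.534347
  V(1,+0) = exp(-r*dt) * [p_u*11.172631 + p_m*2.653838 + p_d*0.226802] = 3.423290
  V(1,+1) = exp(-r*dt) * [p_u*24.013170 + p_m*11.172631 + p_d*2.653838] = 11.406103
  V(0,+0) = exp(-r*dt) * [p_u*11.406103 + p_m*3.423290 + p_d*0.534347] = 4.027151

Answer: Price = V(0,0) = 4.0272


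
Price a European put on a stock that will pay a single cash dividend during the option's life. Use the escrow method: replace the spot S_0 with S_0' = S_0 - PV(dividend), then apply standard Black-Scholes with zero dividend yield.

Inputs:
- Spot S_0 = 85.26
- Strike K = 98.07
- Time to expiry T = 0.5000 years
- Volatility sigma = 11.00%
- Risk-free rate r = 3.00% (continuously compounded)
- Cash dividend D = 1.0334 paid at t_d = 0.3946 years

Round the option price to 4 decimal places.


PV(D) = D * exp(-r * t_d) = 1.0334 * 0.98823179 = 1.02123874
S_0' = S_0 - PV(D) = 85.2600 - 1.02123874 = 84.23876126
d1 = (ln(S_0'/K) + (r + sigma^2/2)*T) / (sigma*sqrt(T)) = -1.72278656
d2 = d1 - sigma*sqrt(T) = -1.80056831
exp(-rT) = 0.98511194
N(-d1) = 0.95753643; N(-d2) = 0.96411453
P = K * exp(-rT) * N(-d2) - S_0' * N(-d1) = 98.0700 * 0.98511194 * 0.96411453 - 84.23876126 * 0.95753643 = 12.4814

Answer: Price = 12.4814


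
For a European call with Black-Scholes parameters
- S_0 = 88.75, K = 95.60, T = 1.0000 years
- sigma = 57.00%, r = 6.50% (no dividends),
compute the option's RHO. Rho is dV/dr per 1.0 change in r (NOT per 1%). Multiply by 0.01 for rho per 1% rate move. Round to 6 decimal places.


Answer: Rho = 34.180983

Derivation:
d1 = 0.2685975584; d2 = -0.3014024416
phi(d1) = 0.3848079665; exp(-qT) = 1.0000000000; exp(-rT) = 0.9370674634
N(d2) = 0.3815538164
Rho = K*T*exp(-rT)*N(d2) = 95.6000 * 1.0000 * 0.9370674634 * 0.3815538164 = 34.180983


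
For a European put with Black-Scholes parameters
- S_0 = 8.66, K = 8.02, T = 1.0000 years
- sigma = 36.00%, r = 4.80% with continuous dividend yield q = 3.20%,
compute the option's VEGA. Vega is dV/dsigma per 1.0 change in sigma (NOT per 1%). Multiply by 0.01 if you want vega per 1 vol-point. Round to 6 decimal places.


Answer: Vega = 3.040373

Derivation:
d1 = 0.4377119464; d2 = 0.0777119464
phi(d1) = 0.3624986941; exp(-qT) = 0.9685065821; exp(-rT) = 0.9531337871
Vega = S * exp(-qT) * phi(d1) * sqrt(T) = 8.6600 * 0.9685065821 * 0.3624986941 * 1.0000000000 = 3.040373


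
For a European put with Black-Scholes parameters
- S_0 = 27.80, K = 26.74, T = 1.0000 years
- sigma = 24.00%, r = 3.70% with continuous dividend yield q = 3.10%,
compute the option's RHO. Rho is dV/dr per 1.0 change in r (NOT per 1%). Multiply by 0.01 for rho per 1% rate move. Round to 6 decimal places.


d1 = 0.3069810376; d2 = 0.0669810376
phi(d1) = 0.3805806326; exp(-qT) = 0.9694755731; exp(-rT) = 0.9636761353
N(-d2) = 0.4732983996
Rho = -K*T*exp(-rT)*N(-d2) = -26.7400 * 1.0000 * 0.9636761353 * 0.4732983996 = -12.196284

Answer: Rho = -12.196284


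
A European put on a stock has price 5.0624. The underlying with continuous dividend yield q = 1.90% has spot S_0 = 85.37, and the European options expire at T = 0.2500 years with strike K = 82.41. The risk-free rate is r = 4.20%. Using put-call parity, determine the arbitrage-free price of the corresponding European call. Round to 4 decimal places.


Answer: Call price = 8.4786

Derivation:
Put-call parity: C - P = S_0 * exp(-qT) - K * exp(-rT).
S_0 * exp(-qT) = 85.3700 * 0.99526126 = 84.96545406
K * exp(-rT) = 82.4100 * 0.98955493 = 81.54922199
C = P + S*exp(-qT) - K*exp(-rT)
C = 5.0624 + 84.96545406 - 81.54922199 = 8.4786


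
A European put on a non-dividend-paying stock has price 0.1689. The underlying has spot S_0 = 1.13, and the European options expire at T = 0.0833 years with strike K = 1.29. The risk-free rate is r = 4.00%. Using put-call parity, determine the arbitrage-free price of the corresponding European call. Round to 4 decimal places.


Answer: Call price = 0.0132

Derivation:
Put-call parity: C - P = S_0 * exp(-qT) - K * exp(-rT).
S_0 * exp(-qT) = 1.1300 * 1.00000000 = 1.13000000
K * exp(-rT) = 1.2900 * 0.99667354 = 1.28570887
C = P + S*exp(-qT) - K*exp(-rT)
C = 0.1689 + 1.13000000 - 1.28570887 = 0.0132


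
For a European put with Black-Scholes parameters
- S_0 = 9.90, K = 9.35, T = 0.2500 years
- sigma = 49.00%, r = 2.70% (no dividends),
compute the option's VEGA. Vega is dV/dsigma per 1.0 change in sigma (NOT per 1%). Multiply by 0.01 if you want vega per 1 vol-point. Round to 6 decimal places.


Answer: Vega = 1.834864

Derivation:
d1 = 0.3833506687; d2 = 0.1383506687
phi(d1) = 0.3706795261; exp(-qT) = 1.0000000000; exp(-rT) = 0.9932727301
Vega = S * exp(-qT) * phi(d1) * sqrt(T) = 9.9000 * 1.0000000000 * 0.3706795261 * 0.5000000000 = 1.834864


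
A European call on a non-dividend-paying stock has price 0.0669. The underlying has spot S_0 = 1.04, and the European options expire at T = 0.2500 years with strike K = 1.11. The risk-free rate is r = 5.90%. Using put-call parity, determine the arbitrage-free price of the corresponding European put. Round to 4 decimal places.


Put-call parity: C - P = S_0 * exp(-qT) - K * exp(-rT).
S_0 * exp(-qT) = 1.0400 * 1.00000000 = 1.04000000
K * exp(-rT) = 1.1100 * 0.98535825 = 1.09374766
P = C - S*exp(-qT) + K*exp(-rT)
P = 0.0669 - 1.04000000 + 1.09374766 = 0.1206

Answer: Put price = 0.1206


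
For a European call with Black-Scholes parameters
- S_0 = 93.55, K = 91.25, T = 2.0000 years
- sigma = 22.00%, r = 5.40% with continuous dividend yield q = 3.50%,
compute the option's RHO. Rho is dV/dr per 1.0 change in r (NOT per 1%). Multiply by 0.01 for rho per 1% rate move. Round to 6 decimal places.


Answer: Rho = 84.951746

Derivation:
d1 = 0.3577094437; d2 = 0.0465824599
phi(d1) = 0.3742180776; exp(-qT) = 0.9323938199; exp(-rT) = 0.8976275964
N(d2) = 0.5185769941
Rho = K*T*exp(-rT)*N(d2) = 91.2500 * 2.0000 * 0.8976275964 * 0.5185769941 = 84.951746


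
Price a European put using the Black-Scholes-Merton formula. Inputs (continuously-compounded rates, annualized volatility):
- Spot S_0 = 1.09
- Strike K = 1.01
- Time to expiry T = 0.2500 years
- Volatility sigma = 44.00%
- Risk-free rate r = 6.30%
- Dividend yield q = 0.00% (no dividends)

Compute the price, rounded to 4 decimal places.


Answer: Price = 0.0512

Derivation:
d1 = (ln(S/K) + (r - q + 0.5*sigma^2) * T) / (sigma * sqrt(T)) = 0.52807893
d2 = d1 - sigma * sqrt(T) = 0.30807893
exp(-rT) = 0.98437338; exp(-qT) = 1.00000000
P = K * exp(-rT) * N(-d2) - S_0 * exp(-qT) * N(-d1)
N(-d1) = 0.29872228; N(-d2) = 0.37901114
P = 1.0100 * 0.98437338 * 0.37901114 - 1.0900 * 1.00000000 * 0.29872228 = 0.0512


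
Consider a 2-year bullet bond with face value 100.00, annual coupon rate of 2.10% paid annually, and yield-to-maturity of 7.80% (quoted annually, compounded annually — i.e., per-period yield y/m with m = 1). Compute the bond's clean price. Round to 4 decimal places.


Answer: Price = 89.8074

Derivation:
Coupon per period c = face * coupon_rate / m = 2.100000
Periods per year m = 1; per-period yield y/m = 0.078000
Number of cashflows N = 2
Cashflows (t years, CF_t, discount factor 1/(1+y/m)^(m*t), PV):
  t = 1.0000: CF_t = 2.100000, DF = 0.927644, PV = 1.948052
  t = 2.0000: CF_t = 102.100000, DF = 0.860523, PV = 87.859397
Price P = sum_t PV_t = 89.807449


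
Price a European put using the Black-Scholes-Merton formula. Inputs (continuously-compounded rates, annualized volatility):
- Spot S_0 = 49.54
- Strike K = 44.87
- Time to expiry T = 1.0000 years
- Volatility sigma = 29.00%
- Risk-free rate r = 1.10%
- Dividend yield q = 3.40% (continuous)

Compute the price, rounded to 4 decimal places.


Answer: Price = 3.7463

Derivation:
d1 = (ln(S/K) + (r - q + 0.5*sigma^2) * T) / (sigma * sqrt(T)) = 0.40710691
d2 = d1 - sigma * sqrt(T) = 0.11710691
exp(-rT) = 0.98906028; exp(-qT) = 0.96657150
P = K * exp(-rT) * N(-d2) - S_0 * exp(-qT) * N(-d1)
N(-d1) = 0.34196473; N(-d2) = 0.45338767
P = 44.8700 * 0.98906028 * 0.45338767 - 49.5400 * 0.96657150 * 0.34196473 = 3.7463


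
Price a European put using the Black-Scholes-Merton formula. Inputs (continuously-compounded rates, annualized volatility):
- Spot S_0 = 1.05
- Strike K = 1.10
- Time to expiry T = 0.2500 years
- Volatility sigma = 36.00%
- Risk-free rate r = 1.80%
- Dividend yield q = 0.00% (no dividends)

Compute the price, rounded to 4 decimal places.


Answer: Price = 0.1015

Derivation:
d1 = (ln(S/K) + (r - q + 0.5*sigma^2) * T) / (sigma * sqrt(T)) = -0.14344453
d2 = d1 - sigma * sqrt(T) = -0.32344453
exp(-rT) = 0.99551011; exp(-qT) = 1.00000000
P = K * exp(-rT) * N(-d2) - S_0 * exp(-qT) * N(-d1)
N(-d1) = 0.55703044; N(-d2) = 0.62682070
P = 1.1000 * 0.99551011 * 0.62682070 - 1.0500 * 1.00000000 * 0.55703044 = 0.1015


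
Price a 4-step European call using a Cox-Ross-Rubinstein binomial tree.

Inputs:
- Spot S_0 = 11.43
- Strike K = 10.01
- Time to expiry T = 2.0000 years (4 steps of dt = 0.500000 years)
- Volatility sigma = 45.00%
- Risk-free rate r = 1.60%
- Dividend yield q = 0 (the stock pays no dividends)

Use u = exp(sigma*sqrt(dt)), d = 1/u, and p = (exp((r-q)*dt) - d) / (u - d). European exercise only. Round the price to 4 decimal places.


Answer: Price = V(0,0) = 3.6237

Derivation:
dt = T/N = 0.500000
u = exp(sigma*sqrt(dt)) = 1.374648; d = 1/u = 0.727459
p = (exp((r-q)*dt) - d) / (u - d) = 0.433526
Discount per step: exp(-r*dt) = 0.992032
Stock lattice S(k, i) with i counting down-moves:
  k=0: S(0,0) = 11.4300
  k=1: S(1,0) = 15.7122; S(1,1) = 8.3149
  k=2: S(2,0) = 21.5988; S(2,1) = 11.4300; S(2,2) = 6.0487
  k=3: S(3,0) = 29.6908; S(3,1) = 15.7122; S(3,2) = 8.3149; S(3,3) = 4.4002
  k=4: S(4,0) = 40.8143; S(4,1) = 21.5988; S(4,2) = 11.4300; S(4,3) = 6.0487; S(4,4) = 3.2010
Terminal payoffs V(N, i) = max(S_T - K, 0):
  V(4,0) = 30.804348; V(4,1) = 11.588796; V(4,2) = 1.420000; V(4,3) = 0.000000; V(4,4) = 0.000000
Backward induction: V(k, i) = exp(-r*dt) * [p * V(k+1, i) + (1-p) * V(k+1, i+1)].
  V(3,0) = exp(-r*dt) * [p*30.804348 + (1-p)*11.588796] = 19.760513
  V(3,1) = exp(-r*dt) * [p*11.588796 + (1-p)*1.420000] = 5.781993
  V(3,2) = exp(-r*dt) * [p*1.420000 + (1-p)*0.000000] = 0.610701
  V(3,3) = exp(-r*dt) * [p*0.000000 + (1-p)*0.000000] = 0.000000
  V(2,0) = exp(-r*dt) * [p*19.760513 + (1-p)*5.781993] = 11.747682
  V(2,1) = exp(-r*dt) * [p*5.781993 + (1-p)*0.610701] = 2.829859
  V(2,2) = exp(-r*dt) * [p*0.610701 + (1-p)*0.000000] = 0.262645
  V(1,0) = exp(-r*dt) * [p*11.747682 + (1-p)*2.829859] = 6.642610
  V(1,1) = exp(-r*dt) * [p*2.829859 + (1-p)*0.262645] = 1.364637
  V(0,0) = exp(-r*dt) * [p*6.642610 + (1-p)*1.364637] = 3.623668


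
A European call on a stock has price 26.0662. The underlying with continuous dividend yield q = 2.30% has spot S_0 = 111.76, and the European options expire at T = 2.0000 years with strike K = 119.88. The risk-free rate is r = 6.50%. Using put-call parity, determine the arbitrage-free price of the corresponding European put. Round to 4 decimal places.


Put-call parity: C - P = S_0 * exp(-qT) - K * exp(-rT).
S_0 * exp(-qT) = 111.7600 * 0.95504196 = 106.73548969
K * exp(-rT) = 119.8800 * 0.87809543 = 105.26608026
P = C - S*exp(-qT) + K*exp(-rT)
P = 26.0662 - 106.73548969 + 105.26608026 = 24.5968

Answer: Put price = 24.5968


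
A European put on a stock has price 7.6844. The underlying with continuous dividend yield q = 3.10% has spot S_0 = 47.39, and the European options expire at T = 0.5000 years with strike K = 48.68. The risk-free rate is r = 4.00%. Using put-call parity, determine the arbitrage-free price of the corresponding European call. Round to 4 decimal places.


Answer: Call price = 6.6294

Derivation:
Put-call parity: C - P = S_0 * exp(-qT) - K * exp(-rT).
S_0 * exp(-qT) = 47.3900 * 0.98461951 = 46.66111842
K * exp(-rT) = 48.6800 * 0.98019867 = 47.71607142
C = P + S*exp(-qT) - K*exp(-rT)
C = 7.6844 + 46.66111842 - 47.71607142 = 6.6294


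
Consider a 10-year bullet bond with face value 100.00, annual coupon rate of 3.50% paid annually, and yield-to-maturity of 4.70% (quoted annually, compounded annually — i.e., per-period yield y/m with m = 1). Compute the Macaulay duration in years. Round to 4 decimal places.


Coupon per period c = face * coupon_rate / m = 3.500000
Periods per year m = 1; per-period yield y/m = 0.047000
Number of cashflows N = 10
Cashflows (t years, CF_t, discount factor 1/(1+y/m)^(m*t), PV):
  t = 1.0000: CF_t = 3.500000, DF = 0.955110, PV = 3.342884
  t = 2.0000: CF_t = 3.500000, DF = 0.912235, PV = 3.192822
  t = 3.0000: CF_t = 3.500000, DF = 0.871284, PV = 3.049496
  t = 4.0000: CF_t = 3.500000, DF = 0.832172, PV = 2.912603
  t = 5.0000: CF_t = 3.500000, DF = 0.794816, PV = 2.781856
  t = 6.0000: CF_t = 3.500000, DF = 0.759137, PV = 2.656978
  t = 7.0000: CF_t = 3.500000, DF = 0.725059, PV = 2.537706
  t = 8.0000: CF_t = 3.500000, DF = 0.692511, PV = 2.423788
  t = 9.0000: CF_t = 3.500000, DF = 0.661424, PV = 2.314984
  t = 10.0000: CF_t = 103.500000, DF = 0.631732, PV = 65.384308
Price P = sum_t PV_t = 90.597424
Macaulay numerator sum_t t * PV_t:
  t * PV_t at t = 1.0000: 3.342884
  t * PV_t at t = 2.0000: 6.385644
  t * PV_t at t = 3.0000: 9.148487
  t * PV_t at t = 4.0000: 11.650413
  t * PV_t at t = 5.0000: 13.909280
  t * PV_t at t = 6.0000: 15.941868
  t * PV_t at t = 7.0000: 17.763941
  t * PV_t at t = 8.0000: 19.390302
  t * PV_t at t = 9.0000: 20.834852
  t * PV_t at t = 10.0000: 653.843082
Macaulay duration D = (sum_t t * PV_t) / P = 772.210752 / 90.597424 = 8.523540

Answer: Macaulay duration = 8.5235 years


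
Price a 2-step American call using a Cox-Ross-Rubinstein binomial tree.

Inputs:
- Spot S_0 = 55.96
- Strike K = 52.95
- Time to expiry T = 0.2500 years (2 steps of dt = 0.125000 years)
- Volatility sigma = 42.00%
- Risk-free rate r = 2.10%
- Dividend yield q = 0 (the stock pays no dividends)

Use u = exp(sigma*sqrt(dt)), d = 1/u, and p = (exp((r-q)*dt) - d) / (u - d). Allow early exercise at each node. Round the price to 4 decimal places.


dt = T/N = 0.125000
u = exp(sigma*sqrt(dt)) = 1.160084; d = 1/u = 0.862007
p = (exp((r-q)*dt) - d) / (u - d) = 0.471763
Discount per step: exp(-r*dt) = 0.997378
Stock lattice S(k, i) with i counting down-moves:
  k=0: S(0,0) = 55.9600
  k=1: S(1,0) = 64.9183; S(1,1) = 48.2379
  k=2: S(2,0) = 75.3107; S(2,1) = 55.9600; S(2,2) = 41.5814
Terminal payoffs V(N, i) = max(S_T - K, 0):
  V(2,0) = 22.360683; V(2,1) = 3.010000; V(2,2) = 0.000000
Backward induction: V(k, i) = exp(-r*dt) * [p * V(k+1, i) + (1-p) * V(k+1, i+1)]; then take max(V_cont, immediate exercise) for American.
  V(1,0) = exp(-r*dt) * [p*22.360683 + (1-p)*3.010000] = 12.107113; exercise = 11.968301; V(1,0) = max -> 12.107113
  V(1,1) = exp(-r*dt) * [p*3.010000 + (1-p)*0.000000] = 1.416284; exercise = 0.000000; V(1,1) = max -> 1.416284
  V(0,0) = exp(-r*dt) * [p*12.107113 + (1-p)*1.416284] = 6.442886; exercise = 3.010000; V(0,0) = max -> 6.442886

Answer: Price = V(0,0) = 6.4429


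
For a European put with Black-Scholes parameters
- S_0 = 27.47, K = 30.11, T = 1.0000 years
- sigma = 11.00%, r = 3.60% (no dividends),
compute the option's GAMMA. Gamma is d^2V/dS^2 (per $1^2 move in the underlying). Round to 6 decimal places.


d1 = -0.4519349308; d2 = -0.5619349308
phi(d1) = 0.3602125072; exp(-qT) = 1.0000000000; exp(-rT) = 0.9646402935
Gamma = exp(-qT) * phi(d1) / (S * sigma * sqrt(T)) = 1.0000000000 * 0.3602125072 / (27.4700 * 0.1100 * 1.0000000000) = 0.119209

Answer: Gamma = 0.119209


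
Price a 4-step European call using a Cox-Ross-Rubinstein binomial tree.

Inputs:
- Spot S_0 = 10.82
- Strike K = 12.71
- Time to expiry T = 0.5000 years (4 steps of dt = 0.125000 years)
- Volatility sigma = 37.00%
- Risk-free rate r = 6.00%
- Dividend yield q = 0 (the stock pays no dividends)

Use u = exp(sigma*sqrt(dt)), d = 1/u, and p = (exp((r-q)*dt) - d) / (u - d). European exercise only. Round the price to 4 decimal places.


Answer: Price = V(0,0) = 0.6473

Derivation:
dt = T/N = 0.125000
u = exp(sigma*sqrt(dt)) = 1.139757; d = 1/u = 0.877380
p = (exp((r-q)*dt) - d) / (u - d) = 0.496035
Discount per step: exp(-r*dt) = 0.992528
Stock lattice S(k, i) with i counting down-moves:
  k=0: S(0,0) = 10.8200
  k=1: S(1,0) = 12.3322; S(1,1) = 9.4933
  k=2: S(2,0) = 14.0557; S(2,1) = 10.8200; S(2,2) = 8.3292
  k=3: S(3,0) = 16.0200; S(3,1) = 12.3322; S(3,2) = 9.4933; S(3,3) = 7.3079
  k=4: S(4,0) = 18.2589; S(4,1) = 14.0557; S(4,2) = 10.8200; S(4,3) = 8.3292; S(4,4) = 6.4118
Terminal payoffs V(N, i) = max(S_T - K, 0):
  V(4,0) = 5.548949; V(4,1) = 1.345669; V(4,2) = 0.000000; V(4,3) = 0.000000; V(4,4) = 0.000000
Backward induction: V(k, i) = exp(-r*dt) * [p * V(k+1, i) + (1-p) * V(k+1, i+1)].
  V(3,0) = exp(-r*dt) * [p*5.548949 + (1-p)*1.345669] = 3.405010
  V(3,1) = exp(-r*dt) * [p*1.345669 + (1-p)*0.000000] = 0.662512
  V(3,2) = exp(-r*dt) * [p*0.000000 + (1-p)*0.000000] = 0.000000
  V(3,3) = exp(-r*dt) * [p*0.000000 + (1-p)*0.000000] = 0.000000
  V(2,0) = exp(-r*dt) * [p*3.405010 + (1-p)*0.662512] = 2.007772
  V(2,1) = exp(-r*dt) * [p*0.662512 + (1-p)*0.000000] = 0.326174
  V(2,2) = exp(-r*dt) * [p*0.000000 + (1-p)*0.000000] = 0.000000
  V(1,0) = exp(-r*dt) * [p*2.007772 + (1-p)*0.326174] = 1.151636
  V(1,1) = exp(-r*dt) * [p*0.326174 + (1-p)*0.000000] = 0.160585
  V(0,0) = exp(-r*dt) * [p*1.151636 + (1-p)*0.160585] = 0.647308


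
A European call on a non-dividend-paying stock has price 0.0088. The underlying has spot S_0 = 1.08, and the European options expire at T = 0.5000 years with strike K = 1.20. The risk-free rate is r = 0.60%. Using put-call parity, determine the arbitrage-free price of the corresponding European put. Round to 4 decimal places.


Answer: Put price = 0.1252

Derivation:
Put-call parity: C - P = S_0 * exp(-qT) - K * exp(-rT).
S_0 * exp(-qT) = 1.0800 * 1.00000000 = 1.08000000
K * exp(-rT) = 1.2000 * 0.99700450 = 1.19640539
P = C - S*exp(-qT) + K*exp(-rT)
P = 0.0088 - 1.08000000 + 1.19640539 = 0.1252


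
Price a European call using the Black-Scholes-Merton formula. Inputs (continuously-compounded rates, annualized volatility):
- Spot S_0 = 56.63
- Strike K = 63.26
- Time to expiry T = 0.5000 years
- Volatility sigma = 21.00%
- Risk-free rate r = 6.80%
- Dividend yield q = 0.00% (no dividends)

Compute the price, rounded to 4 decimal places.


Answer: Price = 1.6816

Derivation:
d1 = (ln(S/K) + (r - q + 0.5*sigma^2) * T) / (sigma * sqrt(T)) = -0.44237501
d2 = d1 - sigma * sqrt(T) = -0.59086744
exp(-rT) = 0.96657150; exp(-qT) = 1.00000000
C = S_0 * exp(-qT) * N(d1) - K * exp(-rT) * N(d2)
N(d1) = 0.32910893; N(d2) = 0.27730462
C = 56.6300 * 1.00000000 * 0.32910893 - 63.2600 * 0.96657150 * 0.27730462 = 1.6816


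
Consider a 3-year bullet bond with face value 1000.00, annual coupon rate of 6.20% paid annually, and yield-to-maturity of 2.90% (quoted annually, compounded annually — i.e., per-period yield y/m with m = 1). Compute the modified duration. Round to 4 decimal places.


Answer: Modified duration = 2.7563

Derivation:
Coupon per period c = face * coupon_rate / m = 62.000000
Periods per year m = 1; per-period yield y/m = 0.029000
Number of cashflows N = 3
Cashflows (t years, CF_t, discount factor 1/(1+y/m)^(m*t), PV):
  t = 1.0000: CF_t = 62.000000, DF = 0.971817, PV = 60.252672
  t = 2.0000: CF_t = 62.000000, DF = 0.944429, PV = 58.554589
  t = 3.0000: CF_t = 1062.000000, DF = 0.917812, PV = 974.716667
Price P = sum_t PV_t = 1093.523929
First compute Macaulay numerator sum_t t * PV_t:
  t * PV_t at t = 1.0000: 60.252672
  t * PV_t at t = 2.0000: 117.109179
  t * PV_t at t = 3.0000: 2924.150002
Macaulay duration D = 3101.511854 / 1093.523929 = 2.836254
Modified duration = D / (1 + y/m) = 2.836254 / (1 + 0.029000) = 2.756321


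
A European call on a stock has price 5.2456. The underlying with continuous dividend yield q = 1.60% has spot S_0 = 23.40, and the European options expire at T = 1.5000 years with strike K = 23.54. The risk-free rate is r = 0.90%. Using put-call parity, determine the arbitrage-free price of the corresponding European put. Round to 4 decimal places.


Answer: Put price = 5.6249

Derivation:
Put-call parity: C - P = S_0 * exp(-qT) - K * exp(-rT).
S_0 * exp(-qT) = 23.4000 * 0.97628571 = 22.84508561
K * exp(-rT) = 23.5400 * 0.98659072 = 23.22434546
P = C - S*exp(-qT) + K*exp(-rT)
P = 5.2456 - 22.84508561 + 23.22434546 = 5.6249


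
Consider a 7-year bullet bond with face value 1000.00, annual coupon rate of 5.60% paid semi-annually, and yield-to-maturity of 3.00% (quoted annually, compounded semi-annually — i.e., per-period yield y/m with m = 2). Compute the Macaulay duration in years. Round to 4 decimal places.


Coupon per period c = face * coupon_rate / m = 28.000000
Periods per year m = 2; per-period yield y/m = 0.015000
Number of cashflows N = 14
Cashflows (t years, CF_t, discount factor 1/(1+y/m)^(m*t), PV):
  t = 0.5000: CF_t = 28.000000, DF = 0.985222, PV = 27.586207
  t = 1.0000: CF_t = 28.000000, DF = 0.970662, PV = 27.178529
  t = 1.5000: CF_t = 28.000000, DF = 0.956317, PV = 26.776876
  t = 2.0000: CF_t = 28.000000, DF = 0.942184, PV = 26.381158
  t = 2.5000: CF_t = 28.000000, DF = 0.928260, PV = 25.991289
  t = 3.0000: CF_t = 28.000000, DF = 0.914542, PV = 25.607181
  t = 3.5000: CF_t = 28.000000, DF = 0.901027, PV = 25.228750
  t = 4.0000: CF_t = 28.000000, DF = 0.887711, PV = 24.855911
  t = 4.5000: CF_t = 28.000000, DF = 0.874592, PV = 24.488583
  t = 5.0000: CF_t = 28.000000, DF = 0.861667, PV = 24.126682
  t = 5.5000: CF_t = 28.000000, DF = 0.848933, PV = 23.770131
  t = 6.0000: CF_t = 28.000000, DF = 0.836387, PV = 23.418848
  t = 6.5000: CF_t = 28.000000, DF = 0.824027, PV = 23.072756
  t = 7.0000: CF_t = 1028.000000, DF = 0.811849, PV = 834.581057
Price P = sum_t PV_t = 1163.063960
Macaulay numerator sum_t t * PV_t:
  t * PV_t at t = 0.5000: 13.793103
  t * PV_t at t = 1.0000: 27.178529
  t * PV_t at t = 1.5000: 40.165314
  t * PV_t at t = 2.0000: 52.762317
  t * PV_t at t = 2.5000: 64.978223
  t * PV_t at t = 3.0000: 76.821544
  t * PV_t at t = 3.5000: 88.300625
  t * PV_t at t = 4.0000: 99.423646
  t * PV_t at t = 4.5000: 110.198622
  t * PV_t at t = 5.0000: 120.633412
  t * PV_t at t = 5.5000: 130.735718
  t * PV_t at t = 6.0000: 140.513087
  t * PV_t at t = 6.5000: 149.972917
  t * PV_t at t = 7.0000: 5842.067401
Macaulay duration D = (sum_t t * PV_t) / P = 6957.544459 / 1163.063960 = 5.982082

Answer: Macaulay duration = 5.9821 years


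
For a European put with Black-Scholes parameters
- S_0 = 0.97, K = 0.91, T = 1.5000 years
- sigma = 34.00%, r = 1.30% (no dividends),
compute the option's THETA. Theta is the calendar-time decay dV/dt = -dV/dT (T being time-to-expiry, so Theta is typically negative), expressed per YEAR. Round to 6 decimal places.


Answer: Theta = -0.043579

Derivation:
d1 = 0.4083718984; d2 = -0.0080413579
phi(d1) = 0.3670260924; exp(-qT) = 1.0000000000; exp(-rT) = 0.9806888952
Theta = -S*exp(-qT)*phi(d1)*sigma/(2*sqrt(T)) + r*K*exp(-rT)*N(-d2) - q*S*exp(-qT)*N(-d1)
N(-d1) = 0.3415003307; N(-d2) = 0.5032080031; sqrt(T) = 1.2247448714
Term 1 = -0.9700 * 1.0000000000 * 0.3670260924 * 0.3400 / (2 * 1.2247448714) = -0.0494164981
Term 2 = 0.0130 * 0.9100 * 0.9806888952 * 0.5032080031 = 0.0058379926
Term 3 = 0 (no dividend yield, q = 0)
Theta = -0.0494164981 + (0.0058379926) + (0.0000000000) = -0.043579


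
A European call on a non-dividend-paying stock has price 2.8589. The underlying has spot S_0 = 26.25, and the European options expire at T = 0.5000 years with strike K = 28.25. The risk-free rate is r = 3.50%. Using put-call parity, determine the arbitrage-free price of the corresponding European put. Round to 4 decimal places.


Put-call parity: C - P = S_0 * exp(-qT) - K * exp(-rT).
S_0 * exp(-qT) = 26.2500 * 1.00000000 = 26.25000000
K * exp(-rT) = 28.2500 * 0.98265224 = 27.75992566
P = C - S*exp(-qT) + K*exp(-rT)
P = 2.8589 - 26.25000000 + 27.75992566 = 4.3688

Answer: Put price = 4.3688


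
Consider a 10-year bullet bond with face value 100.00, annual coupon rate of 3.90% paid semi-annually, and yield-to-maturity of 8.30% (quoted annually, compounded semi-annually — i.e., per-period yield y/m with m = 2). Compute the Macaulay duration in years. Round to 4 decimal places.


Answer: Macaulay duration = 7.9897 years

Derivation:
Coupon per period c = face * coupon_rate / m = 1.950000
Periods per year m = 2; per-period yield y/m = 0.041500
Number of cashflows N = 20
Cashflows (t years, CF_t, discount factor 1/(1+y/m)^(m*t), PV):
  t = 0.5000: CF_t = 1.950000, DF = 0.960154, PV = 1.872300
  t = 1.0000: CF_t = 1.950000, DF = 0.921895, PV = 1.797695
  t = 1.5000: CF_t = 1.950000, DF = 0.885161, PV = 1.726064
  t = 2.0000: CF_t = 1.950000, DF = 0.849890, PV = 1.657286
  t = 2.5000: CF_t = 1.950000, DF = 0.816025, PV = 1.591249
  t = 3.0000: CF_t = 1.950000, DF = 0.783510, PV = 1.527844
  t = 3.5000: CF_t = 1.950000, DF = 0.752290, PV = 1.466965
  t = 4.0000: CF_t = 1.950000, DF = 0.722314, PV = 1.408512
  t = 4.5000: CF_t = 1.950000, DF = 0.693532, PV = 1.352387
  t = 5.0000: CF_t = 1.950000, DF = 0.665897, PV = 1.298500
  t = 5.5000: CF_t = 1.950000, DF = 0.639364, PV = 1.246759
  t = 6.0000: CF_t = 1.950000, DF = 0.613887, PV = 1.197080
  t = 6.5000: CF_t = 1.950000, DF = 0.589426, PV = 1.149381
  t = 7.0000: CF_t = 1.950000, DF = 0.565940, PV = 1.103582
  t = 7.5000: CF_t = 1.950000, DF = 0.543389, PV = 1.059609
  t = 8.0000: CF_t = 1.950000, DF = 0.521737, PV = 1.017387
  t = 8.5000: CF_t = 1.950000, DF = 0.500948, PV = 0.976848
  t = 9.0000: CF_t = 1.950000, DF = 0.480987, PV = 0.937924
  t = 9.5000: CF_t = 1.950000, DF = 0.461821, PV = 0.900551
  t = 10.0000: CF_t = 101.950000, DF = 0.443419, PV = 45.206590
Price P = sum_t PV_t = 70.494513
Macaulay numerator sum_t t * PV_t:
  t * PV_t at t = 0.5000: 0.936150
  t * PV_t at t = 1.0000: 1.797695
  t * PV_t at t = 1.5000: 2.589095
  t * PV_t at t = 2.0000: 3.314572
  t * PV_t at t = 2.5000: 3.978123
  t * PV_t at t = 3.0000: 4.583532
  t * PV_t at t = 3.5000: 5.134377
  t * PV_t at t = 4.0000: 5.634046
  t * PV_t at t = 4.5000: 6.085744
  t * PV_t at t = 5.0000: 6.492499
  t * PV_t at t = 5.5000: 6.857176
  t * PV_t at t = 6.0000: 7.182482
  t * PV_t at t = 6.5000: 7.470977
  t * PV_t at t = 7.0000: 7.725077
  t * PV_t at t = 7.5000: 7.947065
  t * PV_t at t = 8.0000: 8.139097
  t * PV_t at t = 8.5000: 8.303207
  t * PV_t at t = 9.0000: 8.441316
  t * PV_t at t = 9.5000: 8.555236
  t * PV_t at t = 10.0000: 452.065895
Macaulay duration D = (sum_t t * PV_t) / P = 563.233362 / 70.494513 = 7.989748


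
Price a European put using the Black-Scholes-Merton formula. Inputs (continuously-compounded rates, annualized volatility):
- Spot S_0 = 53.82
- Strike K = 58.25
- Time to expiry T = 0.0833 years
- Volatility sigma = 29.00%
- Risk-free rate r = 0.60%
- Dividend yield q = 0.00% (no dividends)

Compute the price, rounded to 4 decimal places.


d1 = (ln(S/K) + (r - q + 0.5*sigma^2) * T) / (sigma * sqrt(T)) = -0.89721911
d2 = d1 - sigma * sqrt(T) = -0.98091816
exp(-rT) = 0.99950032; exp(-qT) = 1.00000000
P = K * exp(-rT) * N(-d2) - S_0 * exp(-qT) * N(-d1)
N(-d1) = 0.81519900; N(-d2) = 0.83668345
P = 58.2500 * 0.99950032 * 0.83668345 - 53.8200 * 1.00000000 * 0.81519900 = 4.8384

Answer: Price = 4.8384


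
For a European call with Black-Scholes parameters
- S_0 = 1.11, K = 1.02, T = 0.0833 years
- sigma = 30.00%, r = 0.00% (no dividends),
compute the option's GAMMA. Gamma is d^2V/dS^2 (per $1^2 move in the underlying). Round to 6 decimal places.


d1 = 1.0198725594; d2 = 0.9332873413
phi(d1) = 0.2371627767; exp(-qT) = 1.0000000000; exp(-rT) = 1.0000000000
Gamma = exp(-qT) * phi(d1) / (S * sigma * sqrt(T)) = 1.0000000000 * 0.2371627767 / (1.1100 * 0.3000 * 0.2886173938) = 2.467629

Answer: Gamma = 2.467629


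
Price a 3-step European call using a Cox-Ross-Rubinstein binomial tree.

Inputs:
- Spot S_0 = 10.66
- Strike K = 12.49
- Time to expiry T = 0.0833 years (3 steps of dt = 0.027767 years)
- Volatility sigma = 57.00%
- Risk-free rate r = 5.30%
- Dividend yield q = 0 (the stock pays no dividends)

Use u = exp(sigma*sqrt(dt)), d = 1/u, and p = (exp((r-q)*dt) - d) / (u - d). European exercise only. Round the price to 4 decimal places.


Answer: Price = V(0,0) = 0.1902

Derivation:
dt = T/N = 0.027767
u = exp(sigma*sqrt(dt)) = 1.099638; d = 1/u = 0.909390
p = (exp((r-q)*dt) - d) / (u - d) = 0.484014
Discount per step: exp(-r*dt) = 0.998529
Stock lattice S(k, i) with i counting down-moves:
  k=0: S(0,0) = 10.6600
  k=1: S(1,0) = 11.7221; S(1,1) = 9.6941
  k=2: S(2,0) = 12.8901; S(2,1) = 10.6600; S(2,2) = 8.8157
  k=3: S(3,0) = 14.1745; S(3,1) = 11.7221; S(3,2) = 9.6941; S(3,3) = 8.0169
Terminal payoffs V(N, i) = max(S_T - K, 0):
  V(3,0) = 1.684455; V(3,1) = 0.000000; V(3,2) = 0.000000; V(3,3) = 0.000000
Backward induction: V(k, i) = exp(-r*dt) * [p * V(k+1, i) + (1-p) * V(k+1, i+1)].
  V(2,0) = exp(-r*dt) * [p*1.684455 + (1-p)*0.000000] = 0.814100
  V(2,1) = exp(-r*dt) * [p*0.000000 + (1-p)*0.000000] = 0.000000
  V(2,2) = exp(-r*dt) * [p*0.000000 + (1-p)*0.000000] = 0.000000
  V(1,0) = exp(-r*dt) * [p*0.814100 + (1-p)*0.000000] = 0.393456
  V(1,1) = exp(-r*dt) * [p*0.000000 + (1-p)*0.000000] = 0.000000
  V(0,0) = exp(-r*dt) * [p*0.393456 + (1-p)*0.000000] = 0.190158


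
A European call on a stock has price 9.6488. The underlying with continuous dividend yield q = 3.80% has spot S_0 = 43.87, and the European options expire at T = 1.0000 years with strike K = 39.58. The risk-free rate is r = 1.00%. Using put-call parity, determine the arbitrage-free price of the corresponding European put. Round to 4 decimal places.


Put-call parity: C - P = S_0 * exp(-qT) - K * exp(-rT).
S_0 * exp(-qT) = 43.8700 * 0.96271294 = 42.23421672
K * exp(-rT) = 39.5800 * 0.99004983 = 39.18617242
P = C - S*exp(-qT) + K*exp(-rT)
P = 9.6488 - 42.23421672 + 39.18617242 = 6.6008

Answer: Put price = 6.6008


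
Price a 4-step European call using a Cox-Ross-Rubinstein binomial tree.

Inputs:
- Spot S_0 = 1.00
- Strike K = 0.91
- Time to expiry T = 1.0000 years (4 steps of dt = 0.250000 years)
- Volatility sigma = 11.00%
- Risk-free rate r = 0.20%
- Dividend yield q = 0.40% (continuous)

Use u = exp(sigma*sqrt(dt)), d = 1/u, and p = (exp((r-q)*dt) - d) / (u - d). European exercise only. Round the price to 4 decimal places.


dt = T/N = 0.250000
u = exp(sigma*sqrt(dt)) = 1.056541; d = 1/u = 0.946485
p = (exp((r-q)*dt) - d) / (u - d) = 0.481711
Discount per step: exp(-r*dt) = 0.999500
Stock lattice S(k, i) with i counting down-moves:
  k=0: S(0,0) = 1.0000
  k=1: S(1,0) = 1.0565; S(1,1) = 0.9465
  k=2: S(2,0) = 1.1163; S(2,1) = 1.0000; S(2,2) = 0.8958
  k=3: S(3,0) = 1.1794; S(3,1) = 1.0565; S(3,2) = 0.9465; S(3,3) = 0.8479
  k=4: S(4,0) = 1.2461; S(4,1) = 1.1163; S(4,2) = 1.0000; S(4,3) = 0.8958; S(4,4) = 0.8025
Terminal payoffs V(N, i) = max(S_T - K, 0):
  V(4,0) = 0.336077; V(4,1) = 0.206278; V(4,2) = 0.090000; V(4,3) = 0.000000; V(4,4) = 0.000000
Backward induction: V(k, i) = exp(-r*dt) * [p * V(k+1, i) + (1-p) * V(k+1, i+1)].
  V(3,0) = exp(-r*dt) * [p*0.336077 + (1-p)*0.206278] = 0.268669
  V(3,1) = exp(-r*dt) * [p*0.206278 + (1-p)*0.090000] = 0.145939
  V(3,2) = exp(-r*dt) * [p*0.090000 + (1-p)*0.000000] = 0.043332
  V(3,3) = exp(-r*dt) * [p*0.000000 + (1-p)*0.000000] = 0.000000
  V(2,0) = exp(-r*dt) * [p*0.268669 + (1-p)*0.145939] = 0.204957
  V(2,1) = exp(-r*dt) * [p*0.145939 + (1-p)*0.043332] = 0.092713
  V(2,2) = exp(-r*dt) * [p*0.043332 + (1-p)*0.000000] = 0.020863
  V(1,0) = exp(-r*dt) * [p*0.204957 + (1-p)*0.092713] = 0.146709
  V(1,1) = exp(-r*dt) * [p*0.092713 + (1-p)*0.020863] = 0.055446
  V(0,0) = exp(-r*dt) * [p*0.146709 + (1-p)*0.055446] = 0.099359

Answer: Price = V(0,0) = 0.0994


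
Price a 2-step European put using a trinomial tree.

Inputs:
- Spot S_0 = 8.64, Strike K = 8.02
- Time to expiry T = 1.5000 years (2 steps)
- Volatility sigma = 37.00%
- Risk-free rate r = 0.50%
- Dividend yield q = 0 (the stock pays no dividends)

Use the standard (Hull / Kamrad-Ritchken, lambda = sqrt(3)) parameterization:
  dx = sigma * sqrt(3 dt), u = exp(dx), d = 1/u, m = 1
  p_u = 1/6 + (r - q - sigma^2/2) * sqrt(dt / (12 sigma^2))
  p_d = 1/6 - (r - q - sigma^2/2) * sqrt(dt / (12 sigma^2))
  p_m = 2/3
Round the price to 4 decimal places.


Answer: Price = V(0,0) = 1.0739

Derivation:
dt = T/N = 0.750000; dx = sigma*sqrt(3*dt) = 0.555000
u = exp(dx) = 1.741941; d = 1/u = 0.574072
p_u = 0.123795, p_m = 0.666667, p_d = 0.209538
Discount per step: exp(-r*dt) = 0.996257
Stock lattice S(k, j) with j the centered position index:
  k=0: S(0,+0) = 8.6400
  k=1: S(1,-1) = 4.9600; S(1,+0) = 8.6400; S(1,+1) = 15.0504
  k=2: S(2,-2) = 2.8474; S(2,-1) = 4.9600; S(2,+0) = 8.6400; S(2,+1) = 15.0504; S(2,+2) = 26.2169
Terminal payoffs V(N, j) = max(K - S_T, 0):
  V(2,-2) = 5.172611; V(2,-1) = 3.060016; V(2,+0) = 0.000000; V(2,+1) = 0.000000; V(2,+2) = 0.000000
Backward induction: V(k, j) = exp(-r*dt) * [p_u * V(k+1, j+1) + p_m * V(k+1, j) + p_d * V(k+1, j-1)]
  V(1,-1) = exp(-r*dt) * [p_u*0.000000 + p_m*3.060016 + p_d*5.172611] = 3.112178
  V(1,+0) = exp(-r*dt) * [p_u*0.000000 + p_m*0.000000 + p_d*3.060016] = 0.638790
  V(1,+1) = exp(-r*dt) * [p_u*0.000000 + p_m*0.000000 + p_d*0.000000] = 0.000000
  V(0,+0) = exp(-r*dt) * [p_u*0.000000 + p_m*0.638790 + p_d*3.112178] = 1.073946


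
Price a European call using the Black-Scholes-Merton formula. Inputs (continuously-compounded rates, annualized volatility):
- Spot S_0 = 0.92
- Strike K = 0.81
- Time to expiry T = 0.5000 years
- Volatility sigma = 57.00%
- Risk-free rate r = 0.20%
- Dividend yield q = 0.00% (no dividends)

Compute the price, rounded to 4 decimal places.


Answer: Price = 0.2003

Derivation:
d1 = (ln(S/K) + (r - q + 0.5*sigma^2) * T) / (sigma * sqrt(T)) = 0.51994535
d2 = d1 - sigma * sqrt(T) = 0.11689448
exp(-rT) = 0.99900050; exp(-qT) = 1.00000000
C = S_0 * exp(-qT) * N(d1) - K * exp(-rT) * N(d2)
N(d1) = 0.69844917; N(d2) = 0.54652816
C = 0.9200 * 1.00000000 * 0.69844917 - 0.8100 * 0.99900050 * 0.54652816 = 0.2003


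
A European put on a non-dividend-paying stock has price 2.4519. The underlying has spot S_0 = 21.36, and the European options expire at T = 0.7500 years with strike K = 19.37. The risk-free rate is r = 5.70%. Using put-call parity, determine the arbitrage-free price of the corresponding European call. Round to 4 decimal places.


Put-call parity: C - P = S_0 * exp(-qT) - K * exp(-rT).
S_0 * exp(-qT) = 21.3600 * 1.00000000 = 21.36000000
K * exp(-rT) = 19.3700 * 0.95815090 = 18.55938289
C = P + S*exp(-qT) - K*exp(-rT)
C = 2.4519 + 21.36000000 - 18.55938289 = 5.2525

Answer: Call price = 5.2525


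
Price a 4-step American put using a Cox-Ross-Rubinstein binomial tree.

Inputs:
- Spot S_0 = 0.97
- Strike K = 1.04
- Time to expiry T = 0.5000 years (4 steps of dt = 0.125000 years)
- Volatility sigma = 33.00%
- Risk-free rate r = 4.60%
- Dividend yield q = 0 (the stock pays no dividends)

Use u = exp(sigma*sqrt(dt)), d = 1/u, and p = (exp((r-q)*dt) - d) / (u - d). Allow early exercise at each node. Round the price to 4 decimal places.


dt = T/N = 0.125000
u = exp(sigma*sqrt(dt)) = 1.123751; d = 1/u = 0.889876
p = (exp((r-q)*dt) - d) / (u - d) = 0.495521
Discount per step: exp(-r*dt) = 0.994266
Stock lattice S(k, i) with i counting down-moves:
  k=0: S(0,0) = 0.9700
  k=1: S(1,0) = 1.0900; S(1,1) = 0.8632
  k=2: S(2,0) = 1.2249; S(2,1) = 0.9700; S(2,2) = 0.7681
  k=3: S(3,0) = 1.3765; S(3,1) = 1.0900; S(3,2) = 0.8632; S(3,3) = 0.6835
  k=4: S(4,0) = 1.5469; S(4,1) = 1.2249; S(4,2) = 0.9700; S(4,3) = 0.7681; S(4,4) = 0.6083
Terminal payoffs V(N, i) = max(K - S_T, 0):
  V(4,0) = 0.000000; V(4,1) = 0.000000; V(4,2) = 0.070000; V(4,3) = 0.271876; V(4,4) = 0.431738
Backward induction: V(k, i) = exp(-r*dt) * [p * V(k+1, i) + (1-p) * V(k+1, i+1)]; then take max(V_cont, immediate exercise) for American.
  V(3,0) = exp(-r*dt) * [p*0.000000 + (1-p)*0.000000] = 0.000000; exercise = 0.000000; V(3,0) = max -> 0.000000
  V(3,1) = exp(-r*dt) * [p*0.000000 + (1-p)*0.070000] = 0.035111; exercise = 0.000000; V(3,1) = max -> 0.035111
  V(3,2) = exp(-r*dt) * [p*0.070000 + (1-p)*0.271876] = 0.170857; exercise = 0.176820; V(3,2) = max -> 0.176820
  V(3,3) = exp(-r*dt) * [p*0.271876 + (1-p)*0.431738] = 0.350502; exercise = 0.356465; V(3,3) = max -> 0.356465
  V(2,0) = exp(-r*dt) * [p*0.000000 + (1-p)*0.035111] = 0.017611; exercise = 0.000000; V(2,0) = max -> 0.017611
  V(2,1) = exp(-r*dt) * [p*0.035111 + (1-p)*0.176820] = 0.105989; exercise = 0.070000; V(2,1) = max -> 0.105989
  V(2,2) = exp(-r*dt) * [p*0.176820 + (1-p)*0.356465] = 0.265913; exercise = 0.271876; V(2,2) = max -> 0.271876
  V(1,0) = exp(-r*dt) * [p*0.017611 + (1-p)*0.105989] = 0.061839; exercise = 0.000000; V(1,0) = max -> 0.061839
  V(1,1) = exp(-r*dt) * [p*0.105989 + (1-p)*0.271876] = 0.188588; exercise = 0.176820; V(1,1) = max -> 0.188588
  V(0,0) = exp(-r*dt) * [p*0.061839 + (1-p)*0.188588] = 0.125060; exercise = 0.070000; V(0,0) = max -> 0.125060

Answer: Price = V(0,0) = 0.1251
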